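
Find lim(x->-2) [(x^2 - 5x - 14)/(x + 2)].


Direct substitution gives 0/0, so we factor the numerator.
Factor: (x^2 - 5x - 14) = (x + 2)(x - 7)
Cancel the common factor (x + 2):
(x^2 - 5x - 14)/(x + 2) = (x - 7)
Now substitute x = -2:
= (-2) - (7) = -9

-9


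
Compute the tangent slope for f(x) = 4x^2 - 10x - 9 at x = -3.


The slope of the tangent line equals f'(x) at the point.
f(x) = 4x^2 - 10x - 9
f'(x) = 8x - 10
At x = -3:
f'(-3) = 8 * (-3) - 10
= -24 - 10
= -34

-34


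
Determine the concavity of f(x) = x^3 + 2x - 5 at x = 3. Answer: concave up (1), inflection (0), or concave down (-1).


Concavity is determined by the sign of f''(x).
f(x) = x^3 + 2x - 5
f'(x) = 3x^2 + 2
f''(x) = 6x
f''(3) = 6 * 3 + 0
= 18 + 0
= 18
Since f''(3) > 0, the function is concave up (1)

1


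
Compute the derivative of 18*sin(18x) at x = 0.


Apply the chain rule to differentiate 18*sin(18x):
d/dx [18*sin(18x)]
= 18 * cos(18x) * d/dx(18x)
= 18 * 18 * cos(18x)
= 324 * cos(18x)
Evaluate at x = 0:
= 324 * cos(0)
= 324 * 1
= 324

324


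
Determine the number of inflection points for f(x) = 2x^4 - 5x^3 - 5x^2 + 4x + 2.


Inflection points occur where f''(x) = 0 and concavity changes.
f(x) = 2x^4 - 5x^3 - 5x^2 + 4x + 2
f'(x) = 8x^3 - 15x^2 - 10x + 4
f''(x) = 24x^2 - 30x - 10
This is a quadratic in x. Use the discriminant to count real roots.
Discriminant = (-30)^2 - 4 * 24 * (-10)
= 900 - (-960)
= 1860
Since discriminant > 0, f''(x) = 0 has 2 distinct real solutions.
A quadratic with two distinct real roots changes sign at each root, so concavity changes at both.
Number of inflection points: 2

2


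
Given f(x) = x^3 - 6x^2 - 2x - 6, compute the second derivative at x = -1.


First derivative:
f'(x) = 3x^2 - 12x - 2
Second derivative:
f''(x) = 6x - 12
Substitute x = -1:
f''(-1) = 6 * (-1) - 12
= -6 - 12
= -18

-18


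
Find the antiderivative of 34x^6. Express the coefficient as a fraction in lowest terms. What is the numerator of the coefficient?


Apply the power rule for integration:
integral of ax^n dx = a/(n+1) * x^(n+1) + C
integral of 34x^6 dx
= 34/7 * x^7 + C
The coefficient in lowest terms is 34/7, and its numerator is 34

34


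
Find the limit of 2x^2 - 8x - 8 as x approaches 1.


Since polynomials are continuous, we use direct substitution.
lim(x->1) of 2x^2 - 8x - 8
= 2 * 1^2 - 8 * 1 - 8
= 2 - 8 - 8
= -14

-14


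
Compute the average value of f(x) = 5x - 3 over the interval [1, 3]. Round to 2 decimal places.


Average value = 1/(b-a) * integral from a to b of f(x) dx
First compute the integral of 5x - 3:
F(x) = (5/2)x^2 - 3x
F(3) = 5/2 * 9 - 3 * 3 = 27/2
F(1) = 5/2 * 1 - 3 * 1 = -1/2
Integral = 27/2 - (-1/2) = 14
Average = 14 / (3 - 1) = 14 / 2
= 7 = 7.00

7.00


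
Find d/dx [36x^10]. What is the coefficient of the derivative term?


We apply the power rule: d/dx [ax^n] = a*n * x^(n-1)
d/dx [36x^10]
= 36 * 10 * x^(10-1)
= 360x^9
The coefficient is 360

360


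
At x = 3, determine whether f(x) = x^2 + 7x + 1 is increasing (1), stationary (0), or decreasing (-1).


Compute f'(x) to determine behavior:
f'(x) = 2x + 7
f'(3) = 2 * 3 + 7
= 6 + 7
= 13
Since f'(3) > 0, the function is increasing (1)

1


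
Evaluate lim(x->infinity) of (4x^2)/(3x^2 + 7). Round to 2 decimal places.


For limits at infinity with equal-degree polynomials,
we compare leading coefficients.
Numerator leading term: 4x^2
Denominator leading term: 3x^2
Divide both by x^2:
lim = (4) / (3 + 7/x^2)
As x -> infinity, the 1/x and 1/x^2 terms vanish:
= 4/3 ≈ 1.33

1.33


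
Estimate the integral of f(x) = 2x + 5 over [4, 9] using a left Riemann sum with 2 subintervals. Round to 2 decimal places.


Left Riemann sum uses left endpoints of each subinterval.
Interval: [4, 9], n = 2
dx = (9 - 4) / 2 = 5/2
Left endpoints: [4, 13/2]
f values: [13, 18]
Sum = dx * (sum of f values)
= 5/2 * 31
= 155/2 = 77.50

77.50


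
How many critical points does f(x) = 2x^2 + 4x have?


Find where f'(x) = 0:
f'(x) = 4x + 4
Set f'(x) = 0:
4x + 4 = 0
x = -4 / 4 = -1
This is a linear equation in x, so there is exactly one solution.
Number of critical points: 1

1


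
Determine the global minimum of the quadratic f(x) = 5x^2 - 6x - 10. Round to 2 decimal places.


For a quadratic f(x) = ax^2 + bx + c with a > 0, the minimum is at the vertex.
Vertex x-coordinate: x = -b/(2a)
x = -(-6) / (2 * 5)
x = 6/10 = 3/5
Substitute back to find the minimum value:
f(3/5) = 5 * (3/5)^2 - 6 * (3/5) - 10
= 9/5 - 18/5 - 10
= -59/5 = -11.80

-11.80


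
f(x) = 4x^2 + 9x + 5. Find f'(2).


Differentiate term by term using power and sum rules:
f(x) = 4x^2 + 9x + 5
f'(x) = 8x + 9
Substitute x = 2:
f'(2) = 8 * 2 + 9
= 16 + 9
= 25

25


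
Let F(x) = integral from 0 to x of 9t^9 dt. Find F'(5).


By the Fundamental Theorem of Calculus (Part 1):
If F(x) = integral from 0 to x of f(t) dt, then F'(x) = f(x)
Here f(t) = 9t^9
So F'(x) = 9x^9
Evaluate at x = 5:
F'(5) = 9 * 5^9
= 9 * 1953125
= 17578125

17578125


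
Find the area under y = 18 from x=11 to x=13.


The area under a constant function y = 18 is a rectangle.
Width = 13 - 11 = 2
Height = 18
Area = width * height
= 2 * 18
= 36

36


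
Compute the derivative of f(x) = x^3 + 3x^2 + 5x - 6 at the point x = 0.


Differentiate f(x) = x^3 + 3x^2 + 5x - 6 term by term:
f'(x) = 3x^2 + 6x + 5
Substitute x = 0:
f'(0) = 3 * 0^2 + 6 * 0 + 5
= 0 + 0 + 5
= 5

5


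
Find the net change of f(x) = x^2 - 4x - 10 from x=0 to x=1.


Net change = f(b) - f(a)
f(x) = x^2 - 4x - 10
Compute f(1):
f(1) = 1 * 1^2 - 4 * 1 - 10
= 1 - 4 - 10
= -13
Compute f(0):
f(0) = 1 * 0^2 - 4 * 0 - 10
= 0 + 0 - 10
= -10
Net change = -13 - (-10) = -3

-3


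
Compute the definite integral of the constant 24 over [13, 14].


The integral of a constant k over [a, b] equals k * (b - a).
integral from 13 to 14 of 24 dx
= 24 * (14 - 13)
= 24 * 1
= 24

24


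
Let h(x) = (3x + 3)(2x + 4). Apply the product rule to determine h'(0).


Let u(x) = 3x + 3 and v(x) = 2x + 4
u'(x) = 3
v'(x) = 2
Product rule: h'(x) = u'(x)*v(x) + u(x)*v'(x)
= 3 * (2x + 4) + (3x + 3) * 2
At x = 0:
u(0) = 3 * 0 + 3 = 3
v(0) = 2 * 0 + 4 = 4
h'(0) = 3 * 4 + 3 * 2
= 12 + 6
= 18

18


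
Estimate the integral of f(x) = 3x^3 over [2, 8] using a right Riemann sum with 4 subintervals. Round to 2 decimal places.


Right Riemann sum uses right endpoints of each subinterval.
Interval: [2, 8], n = 4
dx = (8 - 2) / 4 = 3/2
Right endpoints: [7/2, 5, 13/2, 8]
f values: [1029/8, 375, 6591/8, 1536]
Sum = dx * (sum of f values)
= 3/2 * 5727/2
= 17181/4 = 4295.25

4295.25


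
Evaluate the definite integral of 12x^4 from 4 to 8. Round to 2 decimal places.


Find the antiderivative of 12x^4:
F(x) = 12/5 * x^5
Apply the Fundamental Theorem of Calculus:
F(8) - F(4)
= 12/5 * 8^5 - 12/5 * 4^5
= 12/5 * (32768 - 1024)
= 12/5 * 31744
= 380928/5 = 76185.60

76185.60


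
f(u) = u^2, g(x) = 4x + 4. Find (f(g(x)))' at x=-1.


Using the chain rule: (f(g(x)))' = f'(g(x)) * g'(x)
First, find g(-1):
g(-1) = 4 * (-1) + 4 = 0
Next, f'(u) = 2u
And g'(x) = 4
So f'(g(-1)) * g'(-1)
= 2 * 0 * 4
= 0

0


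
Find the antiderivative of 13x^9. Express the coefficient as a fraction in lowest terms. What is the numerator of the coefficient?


Apply the power rule for integration:
integral of ax^n dx = a/(n+1) * x^(n+1) + C
integral of 13x^9 dx
= 13/10 * x^10 + C
The coefficient in lowest terms is 13/10, and its numerator is 13

13


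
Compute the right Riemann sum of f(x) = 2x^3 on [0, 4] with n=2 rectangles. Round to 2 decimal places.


Right Riemann sum uses right endpoints of each subinterval.
Interval: [0, 4], n = 2
dx = (4 - 0) / 2 = 2
Right endpoints: [2, 4]
f values: [16, 128]
Sum = dx * (sum of f values)
= 2 * 144
= 288 = 288.00

288.00


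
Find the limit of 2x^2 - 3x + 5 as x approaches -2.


Since polynomials are continuous, we use direct substitution.
lim(x->-2) of 2x^2 - 3x + 5
= 2 * (-2)^2 - 3 * (-2) + 5
= 8 + 6 + 5
= 19

19


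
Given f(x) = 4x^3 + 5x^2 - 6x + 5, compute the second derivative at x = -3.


First derivative:
f'(x) = 12x^2 + 10x - 6
Second derivative:
f''(x) = 24x + 10
Substitute x = -3:
f''(-3) = 24 * (-3) + 10
= -72 + 10
= -62

-62


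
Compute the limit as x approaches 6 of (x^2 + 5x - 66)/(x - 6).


Direct substitution gives 0/0, so we factor the numerator.
Factor: (x^2 + 5x - 66) = (x - 6)(x + 11)
Cancel the common factor (x - 6):
(x^2 + 5x - 66)/(x - 6) = (x + 11)
Now substitute x = 6:
= (6) - (-11) = 17

17


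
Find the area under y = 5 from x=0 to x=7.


The area under a constant function y = 5 is a rectangle.
Width = 7 - 0 = 7
Height = 5
Area = width * height
= 7 * 5
= 35

35


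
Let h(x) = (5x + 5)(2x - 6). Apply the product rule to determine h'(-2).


Let u(x) = 5x + 5 and v(x) = 2x - 6
u'(x) = 5
v'(x) = 2
Product rule: h'(x) = u'(x)*v(x) + u(x)*v'(x)
= 5 * (2x - 6) + (5x + 5) * 2
At x = -2:
u(-2) = 5 * (-2) + 5 = -5
v(-2) = 2 * (-2) - 6 = -10
h'(-2) = 5 * (-10) + (-5) * 2
= -50 - 10
= -60

-60


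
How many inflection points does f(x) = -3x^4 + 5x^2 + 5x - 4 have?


Inflection points occur where f''(x) = 0 and concavity changes.
f(x) = -3x^4 + 5x^2 + 5x - 4
f'(x) = -12x^3 + 10x + 5
f''(x) = -36x^2 + 10
This is a quadratic in x. Use the discriminant to count real roots.
Discriminant = (0)^2 - 4 * (-36) * 10
= 0 - (-1440)
= 1440
Since discriminant > 0, f''(x) = 0 has 2 distinct real solutions.
A quadratic with two distinct real roots changes sign at each root, so concavity changes at both.
Number of inflection points: 2

2


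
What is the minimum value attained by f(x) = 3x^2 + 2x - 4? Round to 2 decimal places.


For a quadratic f(x) = ax^2 + bx + c with a > 0, the minimum is at the vertex.
Vertex x-coordinate: x = -b/(2a)
x = -(2) / (2 * 3)
x = -2/6 = -1/3
Substitute back to find the minimum value:
f(-1/3) = 3 * (-1/3)^2 + 2 * (-1/3) - 4
= 1/3 - 2/3 - 4
= -13/3 ≈ -4.33

-4.33


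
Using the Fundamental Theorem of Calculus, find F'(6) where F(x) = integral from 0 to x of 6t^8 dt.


By the Fundamental Theorem of Calculus (Part 1):
If F(x) = integral from 0 to x of f(t) dt, then F'(x) = f(x)
Here f(t) = 6t^8
So F'(x) = 6x^8
Evaluate at x = 6:
F'(6) = 6 * 6^8
= 6 * 1679616
= 10077696

10077696


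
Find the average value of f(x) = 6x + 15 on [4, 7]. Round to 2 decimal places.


Average value = 1/(b-a) * integral from a to b of f(x) dx
First compute the integral of 6x + 15:
F(x) = 3x^2 + 15x
F(7) = 3 * 49 + 15 * 7 = 252
F(4) = 3 * 16 + 15 * 4 = 108
Integral = 252 - 108 = 144
Average = 144 / (7 - 4) = 144 / 3
= 48 = 48.00

48.00


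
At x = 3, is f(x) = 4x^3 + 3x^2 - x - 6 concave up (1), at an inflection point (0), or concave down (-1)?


Concavity is determined by the sign of f''(x).
f(x) = 4x^3 + 3x^2 - x - 6
f'(x) = 12x^2 + 6x - 1
f''(x) = 24x + 6
f''(3) = 24 * 3 + 6
= 72 + 6
= 78
Since f''(3) > 0, the function is concave up (1)

1


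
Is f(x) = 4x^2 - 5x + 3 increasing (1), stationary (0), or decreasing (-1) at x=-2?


Compute f'(x) to determine behavior:
f'(x) = 8x - 5
f'(-2) = 8 * (-2) - 5
= -16 - 5
= -21
Since f'(-2) < 0, the function is decreasing (-1)

-1


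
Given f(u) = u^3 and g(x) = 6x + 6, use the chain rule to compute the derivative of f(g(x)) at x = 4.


Using the chain rule: (f(g(x)))' = f'(g(x)) * g'(x)
First, find g(4):
g(4) = 6 * 4 + 6 = 30
Next, f'(u) = 3u^2
And g'(x) = 6
So f'(g(4)) * g'(4)
= 3 * 30^2 * 6
= 3 * 900 * 6
= 16200

16200


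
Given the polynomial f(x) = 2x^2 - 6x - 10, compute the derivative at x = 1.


Differentiate term by term using power and sum rules:
f(x) = 2x^2 - 6x - 10
f'(x) = 4x - 6
Substitute x = 1:
f'(1) = 4 * 1 - 6
= 4 - 6
= -2

-2


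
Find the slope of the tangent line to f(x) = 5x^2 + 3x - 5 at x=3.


The slope of the tangent line equals f'(x) at the point.
f(x) = 5x^2 + 3x - 5
f'(x) = 10x + 3
At x = 3:
f'(3) = 10 * 3 + 3
= 30 + 3
= 33

33


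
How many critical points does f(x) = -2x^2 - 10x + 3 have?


Find where f'(x) = 0:
f'(x) = -4x - 10
Set f'(x) = 0:
-4x - 10 = 0
x = 10 / (-4) = -5/2
This is a linear equation in x, so there is exactly one solution.
Number of critical points: 1

1


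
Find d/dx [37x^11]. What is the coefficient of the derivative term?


We apply the power rule: d/dx [ax^n] = a*n * x^(n-1)
d/dx [37x^11]
= 37 * 11 * x^(11-1)
= 407x^10
The coefficient is 407

407


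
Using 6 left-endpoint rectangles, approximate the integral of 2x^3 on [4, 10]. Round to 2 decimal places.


Left Riemann sum uses left endpoints of each subinterval.
Interval: [4, 10], n = 6
dx = (10 - 4) / 6 = 1
Left endpoints: [4, 5, 6, 7, 8, 9]
f values: [128, 250, 432, 686, 1024, 1458]
Sum = dx * (sum of f values)
= 1 * 3978
= 3978 = 3978.00

3978.00


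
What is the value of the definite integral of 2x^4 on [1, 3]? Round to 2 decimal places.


Find the antiderivative of 2x^4:
F(x) = 2/5 * x^5
Apply the Fundamental Theorem of Calculus:
F(3) - F(1)
= 2/5 * 3^5 - 2/5 * 1^5
= 2/5 * (243 - 1)
= 2/5 * 242
= 484/5 = 96.80

96.80


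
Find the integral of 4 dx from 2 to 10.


The integral of a constant k over [a, b] equals k * (b - a).
integral from 2 to 10 of 4 dx
= 4 * (10 - 2)
= 4 * 8
= 32

32


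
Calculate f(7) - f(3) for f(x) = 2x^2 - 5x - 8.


Net change = f(b) - f(a)
f(x) = 2x^2 - 5x - 8
Compute f(7):
f(7) = 2 * 7^2 - 5 * 7 - 8
= 98 - 35 - 8
= 55
Compute f(3):
f(3) = 2 * 3^2 - 5 * 3 - 8
= 18 - 15 - 8
= -5
Net change = 55 - (-5) = 60

60


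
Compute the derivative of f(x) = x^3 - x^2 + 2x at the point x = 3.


Differentiate f(x) = x^3 - x^2 + 2x term by term:
f'(x) = 3x^2 - 2x + 2
Substitute x = 3:
f'(3) = 3 * 3^2 - 2 * 3 + 2
= 27 - 6 + 2
= 23

23


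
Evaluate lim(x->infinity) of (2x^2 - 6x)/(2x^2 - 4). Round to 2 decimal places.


For limits at infinity with equal-degree polynomials,
we compare leading coefficients.
Numerator leading term: 2x^2
Denominator leading term: 2x^2
Divide both by x^2:
lim = (2 - 6/x) / (2 - 4/x^2)
As x -> infinity, the 1/x and 1/x^2 terms vanish:
= 2/2 = 1 = 1.00

1.00


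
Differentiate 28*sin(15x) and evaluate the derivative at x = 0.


Apply the chain rule to differentiate 28*sin(15x):
d/dx [28*sin(15x)]
= 28 * cos(15x) * d/dx(15x)
= 28 * 15 * cos(15x)
= 420 * cos(15x)
Evaluate at x = 0:
= 420 * cos(0)
= 420 * 1
= 420

420


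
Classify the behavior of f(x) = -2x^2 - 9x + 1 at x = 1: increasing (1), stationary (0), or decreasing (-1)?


Compute f'(x) to determine behavior:
f'(x) = -4x - 9
f'(1) = -4 * 1 - 9
= -4 - 9
= -13
Since f'(1) < 0, the function is decreasing (-1)

-1


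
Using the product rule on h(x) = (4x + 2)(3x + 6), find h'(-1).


Let u(x) = 4x + 2 and v(x) = 3x + 6
u'(x) = 4
v'(x) = 3
Product rule: h'(x) = u'(x)*v(x) + u(x)*v'(x)
= 4 * (3x + 6) + (4x + 2) * 3
At x = -1:
u(-1) = 4 * (-1) + 2 = -2
v(-1) = 3 * (-1) + 6 = 3
h'(-1) = 4 * 3 + (-2) * 3
= 12 - 6
= 6

6


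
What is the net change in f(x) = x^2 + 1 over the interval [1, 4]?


Net change = f(b) - f(a)
f(x) = x^2 + 1
Compute f(4):
f(4) = 1 * 4^2 + 0 * 4 + 1
= 16 + 0 + 1
= 17
Compute f(1):
f(1) = 1 * 1^2 + 0 * 1 + 1
= 1 + 0 + 1
= 2
Net change = 17 - 2 = 15

15


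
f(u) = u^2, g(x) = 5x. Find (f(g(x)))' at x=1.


Using the chain rule: (f(g(x)))' = f'(g(x)) * g'(x)
First, find g(1):
g(1) = 5 * 1 + 0 = 5
Next, f'(u) = 2u
And g'(x) = 5
So f'(g(1)) * g'(1)
= 2 * 5 * 5
= 50

50


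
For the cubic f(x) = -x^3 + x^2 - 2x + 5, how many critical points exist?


Find where f'(x) = 0:
f(x) = -x^3 + x^2 - 2x + 5
f'(x) = -3x^2 + 2x - 2
This is a quadratic in x. Use the discriminant to count real roots.
Discriminant = (2)^2 - 4 * (-3) * (-2)
= 4 - 24
= -20
Since discriminant < 0, f'(x) = 0 has no real solutions.
Number of critical points: 0

0


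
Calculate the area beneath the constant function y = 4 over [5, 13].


The area under a constant function y = 4 is a rectangle.
Width = 13 - 5 = 8
Height = 4
Area = width * height
= 8 * 4
= 32

32


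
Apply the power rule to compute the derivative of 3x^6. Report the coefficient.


We apply the power rule: d/dx [ax^n] = a*n * x^(n-1)
d/dx [3x^6]
= 3 * 6 * x^(6-1)
= 18x^5
The coefficient is 18

18


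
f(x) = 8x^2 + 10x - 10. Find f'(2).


Differentiate term by term using power and sum rules:
f(x) = 8x^2 + 10x - 10
f'(x) = 16x + 10
Substitute x = 2:
f'(2) = 16 * 2 + 10
= 32 + 10
= 42

42


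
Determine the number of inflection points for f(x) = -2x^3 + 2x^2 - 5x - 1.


Inflection points occur where f''(x) = 0 and concavity changes.
f(x) = -2x^3 + 2x^2 - 5x - 1
f'(x) = -6x^2 + 4x - 5
f''(x) = -12x + 4
Set f''(x) = 0:
-12x + 4 = 0
x = -4 / (-12) = 1/3
Since f''(x) is linear (degree 1), it changes sign at this point.
Therefore there is exactly 1 inflection point.

1


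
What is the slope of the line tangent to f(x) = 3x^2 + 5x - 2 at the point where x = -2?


The slope of the tangent line equals f'(x) at the point.
f(x) = 3x^2 + 5x - 2
f'(x) = 6x + 5
At x = -2:
f'(-2) = 6 * (-2) + 5
= -12 + 5
= -7

-7


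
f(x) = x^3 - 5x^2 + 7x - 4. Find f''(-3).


First derivative:
f'(x) = 3x^2 - 10x + 7
Second derivative:
f''(x) = 6x - 10
Substitute x = -3:
f''(-3) = 6 * (-3) - 10
= -18 - 10
= -28

-28


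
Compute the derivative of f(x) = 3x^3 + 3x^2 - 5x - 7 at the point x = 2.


Differentiate f(x) = 3x^3 + 3x^2 - 5x - 7 term by term:
f'(x) = 9x^2 + 6x - 5
Substitute x = 2:
f'(2) = 9 * 2^2 + 6 * 2 - 5
= 36 + 12 - 5
= 43

43


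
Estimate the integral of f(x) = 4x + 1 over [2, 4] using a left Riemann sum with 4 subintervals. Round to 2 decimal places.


Left Riemann sum uses left endpoints of each subinterval.
Interval: [2, 4], n = 4
dx = (4 - 2) / 4 = 1/2
Left endpoints: [2, 5/2, 3, 7/2]
f values: [9, 11, 13, 15]
Sum = dx * (sum of f values)
= 1/2 * 48
= 24 = 24.00

24.00


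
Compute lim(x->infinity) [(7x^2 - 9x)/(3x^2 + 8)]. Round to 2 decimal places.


For limits at infinity with equal-degree polynomials,
we compare leading coefficients.
Numerator leading term: 7x^2
Denominator leading term: 3x^2
Divide both by x^2:
lim = (7 - 9/x) / (3 + 8/x^2)
As x -> infinity, the 1/x and 1/x^2 terms vanish:
= 7/3 ≈ 2.33

2.33


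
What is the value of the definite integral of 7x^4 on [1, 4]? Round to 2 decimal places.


Find the antiderivative of 7x^4:
F(x) = 7/5 * x^5
Apply the Fundamental Theorem of Calculus:
F(4) - F(1)
= 7/5 * 4^5 - 7/5 * 1^5
= 7/5 * (1024 - 1)
= 7/5 * 1023
= 7161/5 = 1432.20

1432.20


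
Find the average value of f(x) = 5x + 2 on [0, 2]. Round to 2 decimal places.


Average value = 1/(b-a) * integral from a to b of f(x) dx
First compute the integral of 5x + 2:
F(x) = (5/2)x^2 + 2x
F(2) = 5/2 * 4 + 2 * 2 = 14
F(0) = 5/2 * 0 + 2 * 0 = 0
Integral = 14 - 0 = 14
Average = 14 / (2 - 0) = 14 / 2
= 7 = 7.00

7.00


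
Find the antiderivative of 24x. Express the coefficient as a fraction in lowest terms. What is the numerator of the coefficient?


Apply the power rule for integration:
integral of ax^n dx = a/(n+1) * x^(n+1) + C
integral of 24x dx
= 24/2 * x^2 + C
= 12 * x^2 + C
The coefficient in lowest terms is 12 = 12/1, so its numerator is 12

12


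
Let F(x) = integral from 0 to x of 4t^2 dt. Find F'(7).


By the Fundamental Theorem of Calculus (Part 1):
If F(x) = integral from 0 to x of f(t) dt, then F'(x) = f(x)
Here f(t) = 4t^2
So F'(x) = 4x^2
Evaluate at x = 7:
F'(7) = 4 * 7^2
= 4 * 49
= 196

196


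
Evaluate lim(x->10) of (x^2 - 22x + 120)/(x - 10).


Direct substitution gives 0/0, so we factor the numerator.
Factor: (x^2 - 22x + 120) = (x - 10)(x - 12)
Cancel the common factor (x - 10):
(x^2 - 22x + 120)/(x - 10) = (x - 12)
Now substitute x = 10:
= (10) - (12) = -2

-2


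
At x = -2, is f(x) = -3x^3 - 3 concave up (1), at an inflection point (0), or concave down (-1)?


Concavity is determined by the sign of f''(x).
f(x) = -3x^3 - 3
f'(x) = -9x^2
f''(x) = -18x
f''(-2) = -18 * (-2) + 0
= 36 + 0
= 36
Since f''(-2) > 0, the function is concave up (1)

1


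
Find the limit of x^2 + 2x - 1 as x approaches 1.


Since polynomials are continuous, we use direct substitution.
lim(x->1) of x^2 + 2x - 1
= 1 * 1^2 + 2 * 1 - 1
= 1 + 2 - 1
= 2

2


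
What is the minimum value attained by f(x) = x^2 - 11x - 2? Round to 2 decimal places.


For a quadratic f(x) = ax^2 + bx + c with a > 0, the minimum is at the vertex.
Vertex x-coordinate: x = -b/(2a)
x = -(-11) / (2 * 1)
x = 11/2
Substitute back to find the minimum value:
f(11/2) = 1 * (11/2)^2 - 11 * (11/2) - 2
= 121/4 - 121/2 - 2
= -129/4 = -32.25

-32.25


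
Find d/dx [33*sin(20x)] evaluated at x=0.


Apply the chain rule to differentiate 33*sin(20x):
d/dx [33*sin(20x)]
= 33 * cos(20x) * d/dx(20x)
= 33 * 20 * cos(20x)
= 660 * cos(20x)
Evaluate at x = 0:
= 660 * cos(0)
= 660 * 1
= 660

660


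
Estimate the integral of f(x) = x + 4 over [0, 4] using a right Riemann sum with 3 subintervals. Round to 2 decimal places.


Right Riemann sum uses right endpoints of each subinterval.
Interval: [0, 4], n = 3
dx = (4 - 0) / 3 = 4/3
Right endpoints: [4/3, 8/3, 4]
f values: [16/3, 20/3, 8]
Sum = dx * (sum of f values)
= 4/3 * 20
= 80/3 ≈ 26.67

26.67


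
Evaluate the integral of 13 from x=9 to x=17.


The integral of a constant k over [a, b] equals k * (b - a).
integral from 9 to 17 of 13 dx
= 13 * (17 - 9)
= 13 * 8
= 104

104


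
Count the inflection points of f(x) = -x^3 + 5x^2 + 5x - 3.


Inflection points occur where f''(x) = 0 and concavity changes.
f(x) = -x^3 + 5x^2 + 5x - 3
f'(x) = -3x^2 + 10x + 5
f''(x) = -6x + 10
Set f''(x) = 0:
-6x + 10 = 0
x = -10 / (-6) = 5/3
Since f''(x) is linear (degree 1), it changes sign at this point.
Therefore there is exactly 1 inflection point.

1


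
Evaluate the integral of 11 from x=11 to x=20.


The integral of a constant k over [a, b] equals k * (b - a).
integral from 11 to 20 of 11 dx
= 11 * (20 - 11)
= 11 * 9
= 99

99


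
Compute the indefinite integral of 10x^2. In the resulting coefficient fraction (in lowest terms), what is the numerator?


Apply the power rule for integration:
integral of ax^n dx = a/(n+1) * x^(n+1) + C
integral of 10x^2 dx
= 10/3 * x^3 + C
The coefficient in lowest terms is 10/3, and its numerator is 10

10


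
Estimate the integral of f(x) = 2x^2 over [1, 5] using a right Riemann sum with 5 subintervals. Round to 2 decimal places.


Right Riemann sum uses right endpoints of each subinterval.
Interval: [1, 5], n = 5
dx = (5 - 1) / 5 = 4/5
Right endpoints: [9/5, 13/5, 17/5, 21/5, 5]
f values: [162/25, 338/25, 578/25, 882/25, 50]
Sum = dx * (sum of f values)
= 4/5 * 642/5
= 2568/25 = 102.72

102.72


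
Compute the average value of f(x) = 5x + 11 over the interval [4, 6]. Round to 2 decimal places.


Average value = 1/(b-a) * integral from a to b of f(x) dx
First compute the integral of 5x + 11:
F(x) = (5/2)x^2 + 11x
F(6) = 5/2 * 36 + 11 * 6 = 156
F(4) = 5/2 * 16 + 11 * 4 = 84
Integral = 156 - 84 = 72
Average = 72 / (6 - 4) = 72 / 2
= 36 = 36.00

36.00


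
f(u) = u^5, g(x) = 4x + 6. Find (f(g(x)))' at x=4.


Using the chain rule: (f(g(x)))' = f'(g(x)) * g'(x)
First, find g(4):
g(4) = 4 * 4 + 6 = 22
Next, f'(u) = 5u^4
And g'(x) = 4
So f'(g(4)) * g'(4)
= 5 * 22^4 * 4
= 5 * 234256 * 4
= 4685120

4685120


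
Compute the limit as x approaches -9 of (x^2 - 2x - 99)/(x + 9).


Direct substitution gives 0/0, so we factor the numerator.
Factor: (x^2 - 2x - 99) = (x + 9)(x - 11)
Cancel the common factor (x + 9):
(x^2 - 2x - 99)/(x + 9) = (x - 11)
Now substitute x = -9:
= (-9) - (11) = -20

-20


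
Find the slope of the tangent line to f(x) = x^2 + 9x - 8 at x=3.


The slope of the tangent line equals f'(x) at the point.
f(x) = x^2 + 9x - 8
f'(x) = 2x + 9
At x = 3:
f'(3) = 2 * 3 + 9
= 6 + 9
= 15

15


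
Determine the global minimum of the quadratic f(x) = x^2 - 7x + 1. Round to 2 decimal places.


For a quadratic f(x) = ax^2 + bx + c with a > 0, the minimum is at the vertex.
Vertex x-coordinate: x = -b/(2a)
x = -(-7) / (2 * 1)
x = 7/2
Substitute back to find the minimum value:
f(7/2) = 1 * (7/2)^2 - 7 * (7/2) + 1
= 49/4 - 49/2 + 1
= -45/4 = -11.25

-11.25


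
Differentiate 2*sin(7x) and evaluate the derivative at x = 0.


Apply the chain rule to differentiate 2*sin(7x):
d/dx [2*sin(7x)]
= 2 * cos(7x) * d/dx(7x)
= 2 * 7 * cos(7x)
= 14 * cos(7x)
Evaluate at x = 0:
= 14 * cos(0)
= 14 * 1
= 14

14


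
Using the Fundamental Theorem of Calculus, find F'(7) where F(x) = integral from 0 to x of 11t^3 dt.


By the Fundamental Theorem of Calculus (Part 1):
If F(x) = integral from 0 to x of f(t) dt, then F'(x) = f(x)
Here f(t) = 11t^3
So F'(x) = 11x^3
Evaluate at x = 7:
F'(7) = 11 * 7^3
= 11 * 343
= 3773

3773


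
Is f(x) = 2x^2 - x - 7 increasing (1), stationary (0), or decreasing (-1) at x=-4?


Compute f'(x) to determine behavior:
f'(x) = 4x - 1
f'(-4) = 4 * (-4) - 1
= -16 - 1
= -17
Since f'(-4) < 0, the function is decreasing (-1)

-1


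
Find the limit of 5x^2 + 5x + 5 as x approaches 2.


Since polynomials are continuous, we use direct substitution.
lim(x->2) of 5x^2 + 5x + 5
= 5 * 2^2 + 5 * 2 + 5
= 20 + 10 + 5
= 35

35


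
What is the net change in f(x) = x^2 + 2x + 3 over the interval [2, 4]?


Net change = f(b) - f(a)
f(x) = x^2 + 2x + 3
Compute f(4):
f(4) = 1 * 4^2 + 2 * 4 + 3
= 16 + 8 + 3
= 27
Compute f(2):
f(2) = 1 * 2^2 + 2 * 2 + 3
= 4 + 4 + 3
= 11
Net change = 27 - 11 = 16

16


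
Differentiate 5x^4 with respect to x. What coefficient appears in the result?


We apply the power rule: d/dx [ax^n] = a*n * x^(n-1)
d/dx [5x^4]
= 5 * 4 * x^(4-1)
= 20x^3
The coefficient is 20

20


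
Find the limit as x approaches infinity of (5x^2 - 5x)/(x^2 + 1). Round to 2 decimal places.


For limits at infinity with equal-degree polynomials,
we compare leading coefficients.
Numerator leading term: 5x^2
Denominator leading term: x^2
Divide both by x^2:
lim = (5 - 5/x) / (1 + 1/x^2)
As x -> infinity, the 1/x and 1/x^2 terms vanish:
= 5/1 = 5 = 5.00

5.00


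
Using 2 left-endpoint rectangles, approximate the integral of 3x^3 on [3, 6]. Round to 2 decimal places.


Left Riemann sum uses left endpoints of each subinterval.
Interval: [3, 6], n = 2
dx = (6 - 3) / 2 = 3/2
Left endpoints: [3, 9/2]
f values: [81, 2187/8]
Sum = dx * (sum of f values)
= 3/2 * 2835/8
= 8505/16 ≈ 531.56

531.56


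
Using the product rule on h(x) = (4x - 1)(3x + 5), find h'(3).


Let u(x) = 4x - 1 and v(x) = 3x + 5
u'(x) = 4
v'(x) = 3
Product rule: h'(x) = u'(x)*v(x) + u(x)*v'(x)
= 4 * (3x + 5) + (4x - 1) * 3
At x = 3:
u(3) = 4 * 3 - 1 = 11
v(3) = 3 * 3 + 5 = 14
h'(3) = 4 * 14 + 11 * 3
= 56 + 33
= 89

89


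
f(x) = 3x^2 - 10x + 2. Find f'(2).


Differentiate term by term using power and sum rules:
f(x) = 3x^2 - 10x + 2
f'(x) = 6x - 10
Substitute x = 2:
f'(2) = 6 * 2 - 10
= 12 - 10
= 2

2


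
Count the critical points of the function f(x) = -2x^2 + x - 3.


Find where f'(x) = 0:
f'(x) = -4x + 1
Set f'(x) = 0:
-4x + 1 = 0
x = -1 / (-4) = 1/4
This is a linear equation in x, so there is exactly one solution.
Number of critical points: 1

1


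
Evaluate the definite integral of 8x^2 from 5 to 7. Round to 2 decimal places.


Find the antiderivative of 8x^2:
F(x) = 8/3 * x^3
Apply the Fundamental Theorem of Calculus:
F(7) - F(5)
= 8/3 * 7^3 - 8/3 * 5^3
= 8/3 * (343 - 125)
= 8/3 * 218
= 1744/3 ≈ 581.33

581.33


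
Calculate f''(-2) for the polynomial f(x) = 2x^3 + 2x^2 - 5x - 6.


First derivative:
f'(x) = 6x^2 + 4x - 5
Second derivative:
f''(x) = 12x + 4
Substitute x = -2:
f''(-2) = 12 * (-2) + 4
= -24 + 4
= -20

-20


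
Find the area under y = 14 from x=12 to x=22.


The area under a constant function y = 14 is a rectangle.
Width = 22 - 12 = 10
Height = 14
Area = width * height
= 10 * 14
= 140

140


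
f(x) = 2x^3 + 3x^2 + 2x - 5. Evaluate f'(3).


Differentiate f(x) = 2x^3 + 3x^2 + 2x - 5 term by term:
f'(x) = 6x^2 + 6x + 2
Substitute x = 3:
f'(3) = 6 * 3^2 + 6 * 3 + 2
= 54 + 18 + 2
= 74

74


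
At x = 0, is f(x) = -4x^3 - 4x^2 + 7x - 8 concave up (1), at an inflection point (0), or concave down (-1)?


Concavity is determined by the sign of f''(x).
f(x) = -4x^3 - 4x^2 + 7x - 8
f'(x) = -12x^2 - 8x + 7
f''(x) = -24x - 8
f''(0) = -24 * 0 - 8
= 0 - 8
= -8
Since f''(0) < 0, the function is concave down (-1)

-1


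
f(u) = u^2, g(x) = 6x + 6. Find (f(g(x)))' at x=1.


Using the chain rule: (f(g(x)))' = f'(g(x)) * g'(x)
First, find g(1):
g(1) = 6 * 1 + 6 = 12
Next, f'(u) = 2u
And g'(x) = 6
So f'(g(1)) * g'(1)
= 2 * 12 * 6
= 144

144


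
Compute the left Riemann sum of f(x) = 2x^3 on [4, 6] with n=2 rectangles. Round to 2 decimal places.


Left Riemann sum uses left endpoints of each subinterval.
Interval: [4, 6], n = 2
dx = (6 - 4) / 2 = 1
Left endpoints: [4, 5]
f values: [128, 250]
Sum = dx * (sum of f values)
= 1 * 378
= 378 = 378.00

378.00


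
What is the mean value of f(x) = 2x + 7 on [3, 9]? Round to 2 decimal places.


Average value = 1/(b-a) * integral from a to b of f(x) dx
First compute the integral of 2x + 7:
F(x) = x^2 + 7x
F(9) = 1 * 81 + 7 * 9 = 144
F(3) = 1 * 9 + 7 * 3 = 30
Integral = 144 - 30 = 114
Average = 114 / (9 - 3) = 114 / 6
= 19 = 19.00

19.00


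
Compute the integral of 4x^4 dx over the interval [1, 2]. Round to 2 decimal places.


Find the antiderivative of 4x^4:
F(x) = 4/5 * x^5
Apply the Fundamental Theorem of Calculus:
F(2) - F(1)
= 4/5 * 2^5 - 4/5 * 1^5
= 4/5 * (32 - 1)
= 4/5 * 31
= 124/5 = 24.80

24.80


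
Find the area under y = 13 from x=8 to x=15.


The area under a constant function y = 13 is a rectangle.
Width = 15 - 8 = 7
Height = 13
Area = width * height
= 7 * 13
= 91

91


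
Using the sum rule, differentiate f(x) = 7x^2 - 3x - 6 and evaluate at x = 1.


Differentiate term by term using power and sum rules:
f(x) = 7x^2 - 3x - 6
f'(x) = 14x - 3
Substitute x = 1:
f'(1) = 14 * 1 - 3
= 14 - 3
= 11

11


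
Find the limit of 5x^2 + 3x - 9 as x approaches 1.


Since polynomials are continuous, we use direct substitution.
lim(x->1) of 5x^2 + 3x - 9
= 5 * 1^2 + 3 * 1 - 9
= 5 + 3 - 9
= -1

-1


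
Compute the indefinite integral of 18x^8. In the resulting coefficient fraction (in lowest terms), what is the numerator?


Apply the power rule for integration:
integral of ax^n dx = a/(n+1) * x^(n+1) + C
integral of 18x^8 dx
= 18/9 * x^9 + C
= 2 * x^9 + C
The coefficient in lowest terms is 2 = 2/1, so its numerator is 2

2


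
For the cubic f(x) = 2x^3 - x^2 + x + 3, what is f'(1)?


Differentiate f(x) = 2x^3 - x^2 + x + 3 term by term:
f'(x) = 6x^2 - 2x + 1
Substitute x = 1:
f'(1) = 6 * 1^2 - 2 * 1 + 1
= 6 - 2 + 1
= 5

5


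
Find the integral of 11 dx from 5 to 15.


The integral of a constant k over [a, b] equals k * (b - a).
integral from 5 to 15 of 11 dx
= 11 * (15 - 5)
= 11 * 10
= 110

110


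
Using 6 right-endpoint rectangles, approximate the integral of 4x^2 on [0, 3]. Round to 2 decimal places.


Right Riemann sum uses right endpoints of each subinterval.
Interval: [0, 3], n = 6
dx = (3 - 0) / 6 = 1/2
Right endpoints: [1/2, 1, 3/2, 2, 5/2, 3]
f values: [1, 4, 9, 16, 25, 36]
Sum = dx * (sum of f values)
= 1/2 * 91
= 91/2 = 45.50

45.50


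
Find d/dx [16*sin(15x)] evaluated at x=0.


Apply the chain rule to differentiate 16*sin(15x):
d/dx [16*sin(15x)]
= 16 * cos(15x) * d/dx(15x)
= 16 * 15 * cos(15x)
= 240 * cos(15x)
Evaluate at x = 0:
= 240 * cos(0)
= 240 * 1
= 240

240


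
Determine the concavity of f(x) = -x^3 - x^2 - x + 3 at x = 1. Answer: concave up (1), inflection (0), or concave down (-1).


Concavity is determined by the sign of f''(x).
f(x) = -x^3 - x^2 - x + 3
f'(x) = -3x^2 - 2x - 1
f''(x) = -6x - 2
f''(1) = -6 * 1 - 2
= -6 - 2
= -8
Since f''(1) < 0, the function is concave down (-1)

-1


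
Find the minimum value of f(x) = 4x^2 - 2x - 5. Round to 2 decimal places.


For a quadratic f(x) = ax^2 + bx + c with a > 0, the minimum is at the vertex.
Vertex x-coordinate: x = -b/(2a)
x = -(-2) / (2 * 4)
x = 2/8 = 1/4
Substitute back to find the minimum value:
f(1/4) = 4 * (1/4)^2 - 2 * (1/4) - 5
= 1/4 - 1/2 - 5
= -21/4 = -5.25

-5.25


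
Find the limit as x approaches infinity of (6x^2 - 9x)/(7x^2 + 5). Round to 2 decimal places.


For limits at infinity with equal-degree polynomials,
we compare leading coefficients.
Numerator leading term: 6x^2
Denominator leading term: 7x^2
Divide both by x^2:
lim = (6 - 9/x) / (7 + 5/x^2)
As x -> infinity, the 1/x and 1/x^2 terms vanish:
= 6/7 ≈ 0.86

0.86


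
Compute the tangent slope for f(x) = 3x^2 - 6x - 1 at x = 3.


The slope of the tangent line equals f'(x) at the point.
f(x) = 3x^2 - 6x - 1
f'(x) = 6x - 6
At x = 3:
f'(3) = 6 * 3 - 6
= 18 - 6
= 12

12


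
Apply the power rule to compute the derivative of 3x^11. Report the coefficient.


We apply the power rule: d/dx [ax^n] = a*n * x^(n-1)
d/dx [3x^11]
= 3 * 11 * x^(11-1)
= 33x^10
The coefficient is 33

33


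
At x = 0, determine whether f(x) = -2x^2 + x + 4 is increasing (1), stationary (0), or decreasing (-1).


Compute f'(x) to determine behavior:
f'(x) = -4x + 1
f'(0) = -4 * 0 + 1
= 0 + 1
= 1
Since f'(0) > 0, the function is increasing (1)

1


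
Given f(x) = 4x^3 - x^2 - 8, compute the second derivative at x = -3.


First derivative:
f'(x) = 12x^2 - 2x
Second derivative:
f''(x) = 24x - 2
Substitute x = -3:
f''(-3) = 24 * (-3) - 2
= -72 - 2
= -74

-74


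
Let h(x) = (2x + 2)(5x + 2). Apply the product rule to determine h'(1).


Let u(x) = 2x + 2 and v(x) = 5x + 2
u'(x) = 2
v'(x) = 5
Product rule: h'(x) = u'(x)*v(x) + u(x)*v'(x)
= 2 * (5x + 2) + (2x + 2) * 5
At x = 1:
u(1) = 2 * 1 + 2 = 4
v(1) = 5 * 1 + 2 = 7
h'(1) = 2 * 7 + 4 * 5
= 14 + 20
= 34

34


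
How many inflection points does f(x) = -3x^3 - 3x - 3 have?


Inflection points occur where f''(x) = 0 and concavity changes.
f(x) = -3x^3 - 3x - 3
f'(x) = -9x^2 - 3
f''(x) = -18x
Set f''(x) = 0:
-18x = 0
x = 0 / (-18) = 0
Since f''(x) is linear (degree 1), it changes sign at this point.
Therefore there is exactly 1 inflection point.

1


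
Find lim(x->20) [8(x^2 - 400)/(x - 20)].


Direct substitution gives 0/0, so we factor the numerator.
Factor: 8(x^2 - 400) = 8 * (x - 20)(x + 20)
Cancel the common factor (x - 20):
8(x^2 - 400)/(x - 20) = 8 * (x + 20)
Now substitute x = 20:
= 8 * (20 + 20) = 320

320


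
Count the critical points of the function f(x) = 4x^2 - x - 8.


Find where f'(x) = 0:
f'(x) = 8x - 1
Set f'(x) = 0:
8x - 1 = 0
x = 1 / 8 = 1/8
This is a linear equation in x, so there is exactly one solution.
Number of critical points: 1

1


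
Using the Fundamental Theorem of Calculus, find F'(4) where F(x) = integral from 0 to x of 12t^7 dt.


By the Fundamental Theorem of Calculus (Part 1):
If F(x) = integral from 0 to x of f(t) dt, then F'(x) = f(x)
Here f(t) = 12t^7
So F'(x) = 12x^7
Evaluate at x = 4:
F'(4) = 12 * 4^7
= 12 * 16384
= 196608

196608


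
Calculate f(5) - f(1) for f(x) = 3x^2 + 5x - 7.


Net change = f(b) - f(a)
f(x) = 3x^2 + 5x - 7
Compute f(5):
f(5) = 3 * 5^2 + 5 * 5 - 7
= 75 + 25 - 7
= 93
Compute f(1):
f(1) = 3 * 1^2 + 5 * 1 - 7
= 3 + 5 - 7
= 1
Net change = 93 - 1 = 92

92


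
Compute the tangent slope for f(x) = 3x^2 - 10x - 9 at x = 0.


The slope of the tangent line equals f'(x) at the point.
f(x) = 3x^2 - 10x - 9
f'(x) = 6x - 10
At x = 0:
f'(0) = 6 * 0 - 10
= 0 - 10
= -10

-10


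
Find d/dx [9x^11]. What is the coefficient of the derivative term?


We apply the power rule: d/dx [ax^n] = a*n * x^(n-1)
d/dx [9x^11]
= 9 * 11 * x^(11-1)
= 99x^10
The coefficient is 99

99


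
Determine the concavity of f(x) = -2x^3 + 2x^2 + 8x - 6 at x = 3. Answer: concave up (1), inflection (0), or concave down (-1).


Concavity is determined by the sign of f''(x).
f(x) = -2x^3 + 2x^2 + 8x - 6
f'(x) = -6x^2 + 4x + 8
f''(x) = -12x + 4
f''(3) = -12 * 3 + 4
= -36 + 4
= -32
Since f''(3) < 0, the function is concave down (-1)

-1


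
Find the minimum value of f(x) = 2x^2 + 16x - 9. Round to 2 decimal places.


For a quadratic f(x) = ax^2 + bx + c with a > 0, the minimum is at the vertex.
Vertex x-coordinate: x = -b/(2a)
x = -(16) / (2 * 2)
x = -16/4 = -4
Substitute back to find the minimum value:
f(-4) = 2 * (-4)^2 + 16 * (-4) - 9
= 32 - 64 - 9
= -41 = -41.00

-41.00


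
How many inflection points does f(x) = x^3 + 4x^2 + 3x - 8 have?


Inflection points occur where f''(x) = 0 and concavity changes.
f(x) = x^3 + 4x^2 + 3x - 8
f'(x) = 3x^2 + 8x + 3
f''(x) = 6x + 8
Set f''(x) = 0:
6x + 8 = 0
x = -8 / 6 = -4/3
Since f''(x) is linear (degree 1), it changes sign at this point.
Therefore there is exactly 1 inflection point.

1


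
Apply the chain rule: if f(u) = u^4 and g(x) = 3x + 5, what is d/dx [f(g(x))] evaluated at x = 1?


Using the chain rule: (f(g(x)))' = f'(g(x)) * g'(x)
First, find g(1):
g(1) = 3 * 1 + 5 = 8
Next, f'(u) = 4u^3
And g'(x) = 3
So f'(g(1)) * g'(1)
= 4 * 8^3 * 3
= 4 * 512 * 3
= 6144

6144


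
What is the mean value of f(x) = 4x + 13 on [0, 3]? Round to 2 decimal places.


Average value = 1/(b-a) * integral from a to b of f(x) dx
First compute the integral of 4x + 13:
F(x) = 2x^2 + 13x
F(3) = 2 * 9 + 13 * 3 = 57
F(0) = 2 * 0 + 13 * 0 = 0
Integral = 57 - 0 = 57
Average = 57 / (3 - 0) = 57 / 3
= 19 = 19.00

19.00


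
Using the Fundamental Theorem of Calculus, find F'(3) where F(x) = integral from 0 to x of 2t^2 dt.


By the Fundamental Theorem of Calculus (Part 1):
If F(x) = integral from 0 to x of f(t) dt, then F'(x) = f(x)
Here f(t) = 2t^2
So F'(x) = 2x^2
Evaluate at x = 3:
F'(3) = 2 * 3^2
= 2 * 9
= 18

18


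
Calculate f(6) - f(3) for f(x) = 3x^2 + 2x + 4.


Net change = f(b) - f(a)
f(x) = 3x^2 + 2x + 4
Compute f(6):
f(6) = 3 * 6^2 + 2 * 6 + 4
= 108 + 12 + 4
= 124
Compute f(3):
f(3) = 3 * 3^2 + 2 * 3 + 4
= 27 + 6 + 4
= 37
Net change = 124 - 37 = 87

87


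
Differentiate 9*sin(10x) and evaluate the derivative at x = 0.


Apply the chain rule to differentiate 9*sin(10x):
d/dx [9*sin(10x)]
= 9 * cos(10x) * d/dx(10x)
= 9 * 10 * cos(10x)
= 90 * cos(10x)
Evaluate at x = 0:
= 90 * cos(0)
= 90 * 1
= 90

90


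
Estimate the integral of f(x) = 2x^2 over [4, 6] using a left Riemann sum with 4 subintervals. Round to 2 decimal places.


Left Riemann sum uses left endpoints of each subinterval.
Interval: [4, 6], n = 4
dx = (6 - 4) / 4 = 1/2
Left endpoints: [4, 9/2, 5, 11/2]
f values: [32, 81/2, 50, 121/2]
Sum = dx * (sum of f values)
= 1/2 * 183
= 183/2 = 91.50

91.50


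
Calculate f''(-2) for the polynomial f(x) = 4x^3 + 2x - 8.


First derivative:
f'(x) = 12x^2 + 2
Second derivative:
f''(x) = 24x
Substitute x = -2:
f''(-2) = 24 * (-2) + 0
= -48 + 0
= -48

-48


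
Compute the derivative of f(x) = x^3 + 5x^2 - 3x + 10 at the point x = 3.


Differentiate f(x) = x^3 + 5x^2 - 3x + 10 term by term:
f'(x) = 3x^2 + 10x - 3
Substitute x = 3:
f'(3) = 3 * 3^2 + 10 * 3 - 3
= 27 + 30 - 3
= 54

54


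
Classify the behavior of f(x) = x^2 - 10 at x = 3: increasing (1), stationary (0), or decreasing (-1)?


Compute f'(x) to determine behavior:
f'(x) = 2x
f'(3) = 2 * 3 + 0
= 6 + 0
= 6
Since f'(3) > 0, the function is increasing (1)

1


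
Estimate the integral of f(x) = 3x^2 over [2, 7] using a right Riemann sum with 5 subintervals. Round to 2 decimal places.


Right Riemann sum uses right endpoints of each subinterval.
Interval: [2, 7], n = 5
dx = (7 - 2) / 5 = 1
Right endpoints: [3, 4, 5, 6, 7]
f values: [27, 48, 75, 108, 147]
Sum = dx * (sum of f values)
= 1 * 405
= 405 = 405.00

405.00


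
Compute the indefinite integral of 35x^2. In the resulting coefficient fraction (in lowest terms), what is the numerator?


Apply the power rule for integration:
integral of ax^n dx = a/(n+1) * x^(n+1) + C
integral of 35x^2 dx
= 35/3 * x^3 + C
The coefficient in lowest terms is 35/3, and its numerator is 35

35


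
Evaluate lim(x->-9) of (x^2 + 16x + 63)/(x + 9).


Direct substitution gives 0/0, so we factor the numerator.
Factor: (x^2 + 16x + 63) = (x + 9)(x + 7)
Cancel the common factor (x + 9):
(x^2 + 16x + 63)/(x + 9) = (x + 7)
Now substitute x = -9:
= (-9) - (-7) = -2

-2
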